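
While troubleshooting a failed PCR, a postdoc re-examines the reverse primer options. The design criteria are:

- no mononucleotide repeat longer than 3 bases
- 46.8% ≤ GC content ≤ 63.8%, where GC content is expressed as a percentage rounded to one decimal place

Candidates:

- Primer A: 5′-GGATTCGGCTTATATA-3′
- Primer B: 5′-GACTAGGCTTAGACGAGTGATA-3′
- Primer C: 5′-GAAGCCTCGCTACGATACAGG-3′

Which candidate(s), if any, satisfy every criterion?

Primer C only.

Primer A (16 nt, A=4 T=6 G=4 C=2): longest run = 2 ✓; GC 6/16 = 37.5%, outside 46.8–63.8% ✗ — fails.
Primer B (22 nt, A=7 T=5 G=7 C=3): longest run = 2 ✓; GC 10/22 = 45.5%, outside 46.8–63.8% ✗ — fails.
Primer C (21 nt, A=6 T=3 G=6 C=6): longest run = 2 ✓; GC 12/21 = 57.1% ✓ — passes.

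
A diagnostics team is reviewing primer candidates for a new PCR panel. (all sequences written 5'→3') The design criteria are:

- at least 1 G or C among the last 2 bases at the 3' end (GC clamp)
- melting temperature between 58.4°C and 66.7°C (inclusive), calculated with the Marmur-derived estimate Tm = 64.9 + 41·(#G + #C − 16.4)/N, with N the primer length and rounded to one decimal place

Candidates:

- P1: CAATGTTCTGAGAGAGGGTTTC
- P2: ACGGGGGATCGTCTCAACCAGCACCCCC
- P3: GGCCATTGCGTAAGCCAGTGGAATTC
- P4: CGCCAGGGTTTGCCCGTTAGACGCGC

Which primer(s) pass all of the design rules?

P3 only.

P1 (22 nt, A=5 T=7 G=7 C=3): 3' end TC has 1 G/C ✓; Tm = 64.9 + 41·(10 − 16.4)/22 = 53.0°C, outside 58.4–66.7°C ✗ — fails.
P2 (28 nt, A=6 T=3 G=7 C=12): 3' end CC has 2 G/C ✓; Tm = 64.9 + 41·(19 − 16.4)/28 = 68.7°C, outside 58.4–66.7°C ✗ — fails.
P3 (26 nt, A=6 T=6 G=8 C=6): 3' end TC has 1 G/C ✓; Tm = 64.9 + 41·(14 − 16.4)/26 = 61.1°C ✓ — passes.
P4 (26 nt, A=3 T=5 G=9 C=9): 3' end GC has 2 G/C ✓; Tm = 64.9 + 41·(18 − 16.4)/26 = 67.4°C, outside 58.4–66.7°C ✗ — fails.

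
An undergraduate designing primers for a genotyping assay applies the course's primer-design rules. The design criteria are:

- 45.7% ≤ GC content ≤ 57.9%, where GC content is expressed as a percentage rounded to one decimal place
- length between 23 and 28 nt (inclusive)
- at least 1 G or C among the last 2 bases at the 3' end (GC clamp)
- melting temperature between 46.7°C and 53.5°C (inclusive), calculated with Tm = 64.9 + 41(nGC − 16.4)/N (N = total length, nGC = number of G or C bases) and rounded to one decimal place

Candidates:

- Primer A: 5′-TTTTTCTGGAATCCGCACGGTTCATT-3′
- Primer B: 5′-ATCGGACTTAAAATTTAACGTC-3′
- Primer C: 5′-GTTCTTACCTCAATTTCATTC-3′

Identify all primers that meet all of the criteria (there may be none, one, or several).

Primer A (26 nt, A=4 T=11 G=5 C=6): GC 11/26 = 42.3%, outside 45.7–57.9% ✗; length 26 ✓; 3' end TT has 0 G/C, need ≥1 ✗; Tm = 64.9 + 41·(11 − 16.4)/26 = 56.4°C, outside 46.7–53.5°C ✗ — fails.
Primer B (22 nt, A=8 T=7 G=3 C=4): GC 7/22 = 31.8%, outside 45.7–57.9% ✗; length 22, outside 23–28 ✗; 3' end TC has 1 G/C ✓; Tm = 64.9 + 41·(7 − 16.4)/22 = 47.4°C ✓ — fails.
Primer C (21 nt, A=4 T=10 G=1 C=6): GC 7/21 = 33.3%, outside 45.7–57.9% ✗; length 21, outside 23–28 ✗; 3' end TC has 1 G/C ✓; Tm = 64.9 + 41·(7 − 16.4)/21 = 46.5°C, outside 46.7–53.5°C ✗ — fails.

None of the candidates satisfy all criteria.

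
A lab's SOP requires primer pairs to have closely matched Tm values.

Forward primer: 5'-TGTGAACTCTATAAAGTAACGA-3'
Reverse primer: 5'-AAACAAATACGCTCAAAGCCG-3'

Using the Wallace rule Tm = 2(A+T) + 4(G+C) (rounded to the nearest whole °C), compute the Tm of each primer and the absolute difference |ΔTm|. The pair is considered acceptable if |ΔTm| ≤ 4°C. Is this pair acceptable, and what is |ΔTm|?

Forward: A=9 T=6 G=4 C=3 → Tm = 2·15 + 4·7 = 58°C.
Reverse: A=10 T=2 G=3 C=6 → Tm = 2·12 + 4·9 = 60°C.
|ΔTm| = |58 − 60| = 2°C, ≤ 4°C.

|ΔTm| = 2°C; the pair is acceptable.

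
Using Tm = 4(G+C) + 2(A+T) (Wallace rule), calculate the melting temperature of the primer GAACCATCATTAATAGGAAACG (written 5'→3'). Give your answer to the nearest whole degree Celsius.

60°C

Base counts: A=10, T=4, G=4, C=4 (length 22).
Tm = 2·(10+4) + 4·(4+4) = 2·14 + 4·8 = 28 + 32 = 60°C.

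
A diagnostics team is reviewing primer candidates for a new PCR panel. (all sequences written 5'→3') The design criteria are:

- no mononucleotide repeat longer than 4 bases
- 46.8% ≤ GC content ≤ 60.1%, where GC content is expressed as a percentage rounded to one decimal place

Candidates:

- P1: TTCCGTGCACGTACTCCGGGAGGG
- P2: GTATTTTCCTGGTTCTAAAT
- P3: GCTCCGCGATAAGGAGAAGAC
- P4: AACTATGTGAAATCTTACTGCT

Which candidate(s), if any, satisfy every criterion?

P3 only.

P1 (24 nt, A=3 T=5 G=9 C=7): longest run = 3 ✓; GC 16/24 = 66.7%, outside 46.8–60.1% ✗ — fails.
P2 (20 nt, A=4 T=10 G=3 C=3): longest run = 4 ✓; GC 6/20 = 30.0%, outside 46.8–60.1% ✗ — fails.
P3 (21 nt, A=7 T=2 G=7 C=5): longest run = 2 ✓; GC 12/21 = 57.1% ✓ — passes.
P4 (22 nt, A=7 T=8 G=3 C=4): longest run = 3 ✓; GC 7/22 = 31.8%, outside 46.8–60.1% ✗ — fails.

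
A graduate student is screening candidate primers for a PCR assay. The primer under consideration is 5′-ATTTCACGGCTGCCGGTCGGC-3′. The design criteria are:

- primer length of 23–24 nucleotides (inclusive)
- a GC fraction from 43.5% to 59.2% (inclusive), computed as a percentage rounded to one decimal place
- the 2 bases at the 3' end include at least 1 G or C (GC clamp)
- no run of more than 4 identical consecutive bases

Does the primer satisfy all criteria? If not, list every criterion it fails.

Base counts: A=2, T=5, G=7, C=7 (length 21).
length: length 21, outside 23–24 ✗
GC content: GC 14/21 = 66.7%, outside 43.5–59.2% ✗
GC clamp: 3' end GC has 2 G/C ✓
homopolymer run: longest run = 3 ✓

Fails: length, GC content.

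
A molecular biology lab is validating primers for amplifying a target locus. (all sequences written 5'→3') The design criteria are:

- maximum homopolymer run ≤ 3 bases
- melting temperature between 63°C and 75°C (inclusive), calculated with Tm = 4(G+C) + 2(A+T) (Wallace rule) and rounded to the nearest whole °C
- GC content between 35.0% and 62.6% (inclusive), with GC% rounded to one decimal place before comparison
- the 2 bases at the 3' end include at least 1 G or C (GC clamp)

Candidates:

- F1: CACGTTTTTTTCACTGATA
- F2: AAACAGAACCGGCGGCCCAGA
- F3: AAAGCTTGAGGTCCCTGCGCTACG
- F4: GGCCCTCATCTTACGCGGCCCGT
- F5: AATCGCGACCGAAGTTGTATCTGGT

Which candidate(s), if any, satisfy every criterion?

F1 (19 nt, A=4 T=9 G=2 C=4): longest run = 7, exceeds 3 ✗; Tm = 2·13 + 4·6 = 50°C, outside 63–75°C ✗; GC 6/19 = 31.6%, outside 35.0–62.6% ✗; 3' end TA has 0 G/C, need ≥1 ✗ — fails.
F2 (21 nt, A=8 T=0 G=6 C=7): longest run = 3 ✓; Tm = 2·8 + 4·13 = 68°C ✓; GC 13/21 = 61.9% ✓; 3' end GA has 1 G/C ✓ — passes.
F3 (24 nt, A=5 T=5 G=7 C=7): longest run = 3 ✓; Tm = 2·10 + 4·14 = 76°C, outside 63–75°C ✗; GC 14/24 = 58.3% ✓; 3' end CG has 2 G/C ✓ — fails.
F4 (23 nt, A=2 T=5 G=6 C=10): longest run = 3 ✓; Tm = 2·7 + 4·16 = 78°C, outside 63–75°C ✗; GC 16/23 = 69.6%, outside 35.0–62.6% ✗; 3' end GT has 1 G/C ✓ — fails.
F5 (25 nt, A=6 T=7 G=7 C=5): longest run = 2 ✓; Tm = 2·13 + 4·12 = 74°C ✓; GC 12/25 = 48.0% ✓; 3' end GT has 1 G/C ✓ — passes.

F2 and F5.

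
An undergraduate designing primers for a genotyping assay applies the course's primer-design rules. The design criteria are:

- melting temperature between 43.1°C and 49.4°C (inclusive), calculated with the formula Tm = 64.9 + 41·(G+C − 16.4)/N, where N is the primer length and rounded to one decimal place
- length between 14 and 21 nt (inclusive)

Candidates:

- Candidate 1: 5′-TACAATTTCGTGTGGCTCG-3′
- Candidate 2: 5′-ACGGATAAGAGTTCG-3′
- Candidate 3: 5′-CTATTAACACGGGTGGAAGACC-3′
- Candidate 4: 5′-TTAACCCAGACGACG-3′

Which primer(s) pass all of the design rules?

Candidate 1 (19 nt, A=3 T=7 G=5 C=4): Tm = 64.9 + 41·(9 − 16.4)/19 = 48.9°C ✓; length 19 ✓ — passes.
Candidate 2 (15 nt, A=5 T=3 G=5 C=2): Tm = 64.9 + 41·(7 − 16.4)/15 = 39.2°C, outside 43.1–49.4°C ✗; length 15 ✓ — fails.
Candidate 3 (22 nt, A=7 T=4 G=6 C=5): Tm = 64.9 + 41·(11 − 16.4)/22 = 54.8°C, outside 43.1–49.4°C ✗; length 22, outside 14–21 ✗ — fails.
Candidate 4 (15 nt, A=5 T=2 G=3 C=5): Tm = 64.9 + 41·(8 − 16.4)/15 = 41.9°C, outside 43.1–49.4°C ✗; length 15 ✓ — fails.

Candidate 1 only.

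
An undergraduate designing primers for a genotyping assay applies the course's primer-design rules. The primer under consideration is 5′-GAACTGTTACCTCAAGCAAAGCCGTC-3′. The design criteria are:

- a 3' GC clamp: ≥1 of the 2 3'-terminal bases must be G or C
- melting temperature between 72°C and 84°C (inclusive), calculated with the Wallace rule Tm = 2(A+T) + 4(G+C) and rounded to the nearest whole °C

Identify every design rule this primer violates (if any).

Base counts: A=8, T=5, G=5, C=8 (length 26).
GC clamp: 3' end TC has 1 G/C ✓
Tm: Tm = 2·13 + 4·13 = 78°C ✓

Meets all criteria.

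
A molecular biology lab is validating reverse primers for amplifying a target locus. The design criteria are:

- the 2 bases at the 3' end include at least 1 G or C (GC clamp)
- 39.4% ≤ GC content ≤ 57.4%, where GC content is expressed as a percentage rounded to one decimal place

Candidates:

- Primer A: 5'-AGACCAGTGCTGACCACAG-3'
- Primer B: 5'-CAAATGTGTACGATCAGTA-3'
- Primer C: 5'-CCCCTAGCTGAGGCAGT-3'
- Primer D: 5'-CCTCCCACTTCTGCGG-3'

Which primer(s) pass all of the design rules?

None of the candidates satisfy all criteria.

Primer A (19 nt, A=6 T=2 G=5 C=6): 3' end AG has 1 G/C ✓; GC 11/19 = 57.9%, outside 39.4–57.4% ✗ — fails.
Primer B (19 nt, A=7 T=5 G=4 C=3): 3' end TA has 0 G/C, need ≥1 ✗; GC 7/19 = 36.8%, outside 39.4–57.4% ✗ — fails.
Primer C (17 nt, A=3 T=3 G=5 C=6): 3' end GT has 1 G/C ✓; GC 11/17 = 64.7%, outside 39.4–57.4% ✗ — fails.
Primer D (16 nt, A=1 T=4 G=3 C=8): 3' end GG has 2 G/C ✓; GC 11/16 = 68.8%, outside 39.4–57.4% ✗ — fails.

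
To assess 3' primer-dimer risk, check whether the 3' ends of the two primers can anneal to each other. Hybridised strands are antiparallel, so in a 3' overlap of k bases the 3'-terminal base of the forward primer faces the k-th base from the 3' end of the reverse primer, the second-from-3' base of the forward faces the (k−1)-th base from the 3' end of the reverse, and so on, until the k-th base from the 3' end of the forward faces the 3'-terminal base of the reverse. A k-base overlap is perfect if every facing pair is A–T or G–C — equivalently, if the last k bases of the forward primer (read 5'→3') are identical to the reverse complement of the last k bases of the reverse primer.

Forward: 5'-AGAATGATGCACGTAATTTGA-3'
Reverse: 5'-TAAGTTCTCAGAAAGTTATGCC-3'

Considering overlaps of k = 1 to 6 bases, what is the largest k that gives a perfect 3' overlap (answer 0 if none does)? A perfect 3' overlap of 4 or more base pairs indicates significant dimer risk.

Longest perfect overlap: 0 complementary base pairs; below the dimer-risk threshold (threshold 4).

Last 6 bases (5'→3') — forward …ATTTGA, reverse …TATGCC.
Reverse complement of the reverse primer's last 6 bases: GGCATA; its first k bases are the reverse complement of the reverse primer's last k bases, so a perfect k-base overlap needs the forward primer's last k bases to equal them.
Comparing (forward last k vs required): k=1: A vs G ✗; k=2: GA vs GG ✗; k=3: TGA vs GGC ✗; k=4: TTGA vs GGCA ✗; k=5: TTTGA vs GGCAT ✗; k=6: ATTTGA vs GGCATA ✗.
No overlap length from 1 to 6 is perfect, so the longest perfect 3' overlap is 0.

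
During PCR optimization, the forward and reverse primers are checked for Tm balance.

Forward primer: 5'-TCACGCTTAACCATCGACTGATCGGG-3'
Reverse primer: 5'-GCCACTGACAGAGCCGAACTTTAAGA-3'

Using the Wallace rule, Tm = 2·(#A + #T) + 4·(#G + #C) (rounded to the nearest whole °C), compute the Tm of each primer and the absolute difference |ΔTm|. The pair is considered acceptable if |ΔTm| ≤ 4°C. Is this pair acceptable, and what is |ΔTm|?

|ΔTm| = 2°C; the pair is acceptable.

Forward: A=6 T=6 G=6 C=8 → Tm = 2·12 + 4·14 = 80°C.
Reverse: A=9 T=4 G=6 C=7 → Tm = 2·13 + 4·13 = 78°C.
|ΔTm| = |80 − 78| = 2°C, ≤ 4°C.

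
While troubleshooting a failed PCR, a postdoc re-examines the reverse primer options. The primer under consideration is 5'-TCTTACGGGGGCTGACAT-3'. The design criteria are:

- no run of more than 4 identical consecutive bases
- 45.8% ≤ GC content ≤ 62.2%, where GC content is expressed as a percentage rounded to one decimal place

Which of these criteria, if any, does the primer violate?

Fails: homopolymer run.

Base counts: A=3, T=5, G=6, C=4 (length 18).
homopolymer run: longest run = 5, exceeds 4 ✗
GC content: GC 10/18 = 55.6% ✓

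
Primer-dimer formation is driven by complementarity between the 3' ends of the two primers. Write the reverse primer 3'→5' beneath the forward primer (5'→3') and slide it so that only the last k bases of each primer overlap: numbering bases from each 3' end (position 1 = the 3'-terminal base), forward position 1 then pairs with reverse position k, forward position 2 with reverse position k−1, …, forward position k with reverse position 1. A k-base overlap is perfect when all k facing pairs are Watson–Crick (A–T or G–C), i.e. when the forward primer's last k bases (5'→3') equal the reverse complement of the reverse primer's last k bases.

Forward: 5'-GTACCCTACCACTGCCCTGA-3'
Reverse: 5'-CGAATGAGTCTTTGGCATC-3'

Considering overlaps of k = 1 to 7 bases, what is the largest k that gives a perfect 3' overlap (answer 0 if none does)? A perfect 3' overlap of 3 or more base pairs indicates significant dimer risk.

Longest perfect overlap: 2 complementary base pairs; below the dimer-risk threshold (threshold 3).

Last 7 bases (5'→3') — forward …GCCCTGA, reverse …TGGCATC.
Reverse complement of the reverse primer's last 7 bases: GATGCCA; its first k bases are the reverse complement of the reverse primer's last k bases, so a perfect k-base overlap needs the forward primer's last k bases to equal them.
Comparing (forward last k vs required): k=1: A vs G ✗; k=2: GA vs GA ✓; k=3: TGA vs GAT ✗; k=4: CTGA vs GATG ✗; k=5: CCTGA vs GATGC ✗; k=6: CCCTGA vs GATGCC ✗; k=7: GCCCTGA vs GATGCCA ✗.
Only k = 2 is perfect, so the longest perfect 3' overlap is 2.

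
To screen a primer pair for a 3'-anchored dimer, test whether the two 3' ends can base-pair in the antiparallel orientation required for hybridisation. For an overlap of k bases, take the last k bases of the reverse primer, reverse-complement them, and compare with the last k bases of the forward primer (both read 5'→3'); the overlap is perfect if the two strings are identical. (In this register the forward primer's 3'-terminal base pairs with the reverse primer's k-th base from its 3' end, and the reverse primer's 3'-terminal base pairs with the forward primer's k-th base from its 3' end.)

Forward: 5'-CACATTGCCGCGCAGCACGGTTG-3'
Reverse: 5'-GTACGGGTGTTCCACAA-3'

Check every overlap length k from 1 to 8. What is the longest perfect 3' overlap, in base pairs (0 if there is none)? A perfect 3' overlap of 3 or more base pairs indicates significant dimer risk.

Last 8 bases (5'→3') — forward …CACGGTTG, reverse …TTCCACAA.
Reverse complement of the reverse primer's last 8 bases: TTGTGGAA; its first k bases are the reverse complement of the reverse primer's last k bases, so a perfect k-base overlap needs the forward primer's last k bases to equal them.
Comparing (forward last k vs required): k=1: G vs T ✗; k=2: TG vs TT ✗; k=3: TTG vs TTG ✓; k=4: GTTG vs TTGT ✗; k=5: GGTTG vs TTGTG ✗; k=6: CGGTTG vs TTGTGG ✗; k=7: ACGGTTG vs TTGTGGA ✗; k=8: CACGGTTG vs TTGTGGAA ✗.
Only k = 3 is perfect, so the longest perfect 3' overlap is 3.

Longest perfect overlap: 3 complementary base pairs; significant dimer risk (threshold 3).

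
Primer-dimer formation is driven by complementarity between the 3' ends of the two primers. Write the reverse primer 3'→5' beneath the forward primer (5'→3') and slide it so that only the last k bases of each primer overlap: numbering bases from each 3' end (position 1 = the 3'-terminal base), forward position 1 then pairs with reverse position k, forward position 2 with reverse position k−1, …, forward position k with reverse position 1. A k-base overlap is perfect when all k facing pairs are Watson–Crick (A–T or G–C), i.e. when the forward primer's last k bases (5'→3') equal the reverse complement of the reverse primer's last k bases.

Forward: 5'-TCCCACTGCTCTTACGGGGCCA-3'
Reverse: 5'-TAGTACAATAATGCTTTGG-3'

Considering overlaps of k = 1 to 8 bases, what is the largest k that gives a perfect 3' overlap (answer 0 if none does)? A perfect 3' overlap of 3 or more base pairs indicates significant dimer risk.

Last 8 bases (5'→3') — forward …CGGGGCCA, reverse …TGCTTTGG.
Reverse complement of the reverse primer's last 8 bases: CCAAAGCA; its first k bases are the reverse complement of the reverse primer's last k bases, so a perfect k-base overlap needs the forward primer's last k bases to equal them.
Comparing (forward last k vs required): k=1: A vs C ✗; k=2: CA vs CC ✗; k=3: CCA vs CCA ✓; k=4: GCCA vs CCAA ✗; k=5: GGCCA vs CCAAA ✗; k=6: GGGCCA vs CCAAAG ✗; k=7: GGGGCCA vs CCAAAGC ✗; k=8: CGGGGCCA vs CCAAAGCA ✗.
Only k = 3 is perfect, so the longest perfect 3' overlap is 3.

Longest perfect overlap: 3 complementary base pairs; significant dimer risk (threshold 3).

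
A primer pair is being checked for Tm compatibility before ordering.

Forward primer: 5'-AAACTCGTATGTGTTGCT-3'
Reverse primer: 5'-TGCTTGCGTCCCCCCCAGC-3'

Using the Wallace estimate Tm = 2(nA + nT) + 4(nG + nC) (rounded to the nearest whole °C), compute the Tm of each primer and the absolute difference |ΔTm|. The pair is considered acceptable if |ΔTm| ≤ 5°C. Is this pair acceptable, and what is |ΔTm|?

|ΔTm| = 16°C; the pair is not acceptable.

Forward: A=4 T=7 G=4 C=3 → Tm = 2·11 + 4·7 = 50°C.
Reverse: A=1 T=4 G=4 C=10 → Tm = 2·5 + 4·14 = 66°C.
|ΔTm| = |50 − 66| = 16°C, > 5°C.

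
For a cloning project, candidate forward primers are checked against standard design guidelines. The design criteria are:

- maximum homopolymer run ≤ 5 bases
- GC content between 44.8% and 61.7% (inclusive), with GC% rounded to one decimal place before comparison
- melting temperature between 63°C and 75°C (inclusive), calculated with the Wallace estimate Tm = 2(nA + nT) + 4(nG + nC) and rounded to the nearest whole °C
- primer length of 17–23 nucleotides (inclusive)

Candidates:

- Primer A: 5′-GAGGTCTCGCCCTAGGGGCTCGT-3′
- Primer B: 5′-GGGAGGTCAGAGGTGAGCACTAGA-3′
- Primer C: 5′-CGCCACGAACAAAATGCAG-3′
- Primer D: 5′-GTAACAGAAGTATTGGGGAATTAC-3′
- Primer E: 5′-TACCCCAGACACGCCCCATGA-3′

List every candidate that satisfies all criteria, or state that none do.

None of the candidates satisfy all criteria.

Primer A (23 nt, A=2 T=5 G=9 C=7): longest run = 4 ✓; GC 16/23 = 69.6%, outside 44.8–61.7% ✗; Tm = 2·7 + 4·16 = 78°C, outside 63–75°C ✗; length 23 ✓ — fails.
Primer B (24 nt, A=7 T=3 G=11 C=3): longest run = 3 ✓; GC 14/24 = 58.3% ✓; Tm = 2·10 + 4·14 = 76°C, outside 63–75°C ✗; length 24, outside 17–23 ✗ — fails.
Primer C (19 nt, A=8 T=1 G=4 C=6): longest run = 4 ✓; GC 10/19 = 52.6% ✓; Tm = 2·9 + 4·10 = 58°C, outside 63–75°C ✗; length 19 ✓ — fails.
Primer D (24 nt, A=9 T=6 G=7 C=2): longest run = 4 ✓; GC 9/24 = 37.5%, outside 44.8–61.7% ✗; Tm = 2·15 + 4·9 = 66°C ✓; length 24, outside 17–23 ✗ — fails.
Primer E (21 nt, A=6 T=2 G=3 C=10): longest run = 4 ✓; GC 13/21 = 61.9%, outside 44.8–61.7% ✗; Tm = 2·8 + 4·13 = 68°C ✓; length 21 ✓ — fails.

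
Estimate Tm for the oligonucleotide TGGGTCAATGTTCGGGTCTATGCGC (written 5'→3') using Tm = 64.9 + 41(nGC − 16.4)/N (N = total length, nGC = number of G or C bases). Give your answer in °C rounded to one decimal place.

61.0°C

Base counts: A=3, T=8, G=9, C=5; G+C = 14, N = 25.
Tm = 64.9 + 41·(14 − 16.4)/25 = 64.9 + -98.40/25 = 61.0°C.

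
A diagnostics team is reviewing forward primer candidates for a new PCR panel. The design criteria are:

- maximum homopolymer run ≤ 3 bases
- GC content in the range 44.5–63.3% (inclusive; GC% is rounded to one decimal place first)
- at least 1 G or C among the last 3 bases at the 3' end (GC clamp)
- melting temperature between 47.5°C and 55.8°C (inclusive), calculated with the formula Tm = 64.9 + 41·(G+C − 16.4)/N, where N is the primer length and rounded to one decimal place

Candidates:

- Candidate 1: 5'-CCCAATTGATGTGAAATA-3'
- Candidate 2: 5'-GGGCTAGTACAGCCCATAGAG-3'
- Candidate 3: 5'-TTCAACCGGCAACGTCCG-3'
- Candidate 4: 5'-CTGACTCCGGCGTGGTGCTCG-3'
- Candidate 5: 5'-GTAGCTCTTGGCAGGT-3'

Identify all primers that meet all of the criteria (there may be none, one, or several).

Candidate 3 only.

Candidate 1 (18 nt, A=7 T=5 G=3 C=3): longest run = 3 ✓; GC 6/18 = 33.3%, outside 44.5–63.3% ✗; 3' end ATA has 0 G/C, need ≥1 ✗; Tm = 64.9 + 41·(6 − 16.4)/18 = 41.2°C, outside 47.5–55.8°C ✗ — fails.
Candidate 2 (21 nt, A=6 T=3 G=7 C=5): longest run = 3 ✓; GC 12/21 = 57.1% ✓; 3' end GAG has 2 G/C ✓; Tm = 64.9 + 41·(12 − 16.4)/21 = 56.3°C, outside 47.5–55.8°C ✗ — fails.
Candidate 3 (18 nt, A=4 T=3 G=4 C=7): longest run = 2 ✓; GC 11/18 = 61.1% ✓; 3' end CCG has 3 G/C ✓; Tm = 64.9 + 41·(11 − 16.4)/18 = 52.6°C ✓ — passes.
Candidate 4 (21 nt, A=1 T=5 G=8 C=7): longest run = 2 ✓; GC 15/21 = 71.4%, outside 44.5–63.3% ✗; 3' end TCG has 2 G/C ✓; Tm = 64.9 + 41·(15 − 16.4)/21 = 62.2°C, outside 47.5–55.8°C ✗ — fails.
Candidate 5 (16 nt, A=2 T=5 G=6 C=3): longest run = 2 ✓; GC 9/16 = 56.3% ✓; 3' end GGT has 2 G/C ✓; Tm = 64.9 + 41·(9 − 16.4)/16 = 45.9°C, outside 47.5–55.8°C ✗ — fails.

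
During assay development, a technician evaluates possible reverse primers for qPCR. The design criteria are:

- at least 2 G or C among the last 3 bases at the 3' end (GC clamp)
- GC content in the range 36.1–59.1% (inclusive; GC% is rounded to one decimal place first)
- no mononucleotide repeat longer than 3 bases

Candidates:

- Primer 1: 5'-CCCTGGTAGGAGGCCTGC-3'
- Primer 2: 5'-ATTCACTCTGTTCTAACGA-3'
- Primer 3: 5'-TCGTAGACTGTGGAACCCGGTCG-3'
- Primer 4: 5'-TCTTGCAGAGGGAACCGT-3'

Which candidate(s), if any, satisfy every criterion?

Primer 2 and Primer 4.

Primer 1 (18 nt, A=2 T=3 G=7 C=6): 3' end TGC has 2 G/C ✓; GC 13/18 = 72.2%, outside 36.1–59.1% ✗; longest run = 3 ✓ — fails.
Primer 2 (19 nt, A=5 T=7 G=2 C=5): 3' end CGA has 2 G/C ✓; GC 7/19 = 36.8% ✓; longest run = 2 ✓ — passes.
Primer 3 (23 nt, A=4 T=5 G=8 C=6): 3' end TCG has 2 G/C ✓; GC 14/23 = 60.9%, outside 36.1–59.1% ✗; longest run = 3 ✓ — fails.
Primer 4 (18 nt, A=4 T=4 G=6 C=4): 3' end CGT has 2 G/C ✓; GC 10/18 = 55.6% ✓; longest run = 3 ✓ — passes.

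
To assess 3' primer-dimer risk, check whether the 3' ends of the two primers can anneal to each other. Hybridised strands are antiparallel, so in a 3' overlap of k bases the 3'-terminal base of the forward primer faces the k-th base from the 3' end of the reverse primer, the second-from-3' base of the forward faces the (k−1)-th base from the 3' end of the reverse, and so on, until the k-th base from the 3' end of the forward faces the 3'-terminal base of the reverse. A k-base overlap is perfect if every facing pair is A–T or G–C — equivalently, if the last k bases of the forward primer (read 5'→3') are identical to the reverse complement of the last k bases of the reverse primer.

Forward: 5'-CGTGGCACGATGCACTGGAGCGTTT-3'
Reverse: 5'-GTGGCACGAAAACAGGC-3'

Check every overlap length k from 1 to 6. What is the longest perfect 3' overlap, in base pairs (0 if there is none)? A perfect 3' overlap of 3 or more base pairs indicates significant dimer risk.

Last 6 bases (5'→3') — forward …GCGTTT, reverse …ACAGGC.
Reverse complement of the reverse primer's last 6 bases: GCCTGT; its first k bases are the reverse complement of the reverse primer's last k bases, so a perfect k-base overlap needs the forward primer's last k bases to equal them.
Comparing (forward last k vs required): k=1: T vs G ✗; k=2: TT vs GC ✗; k=3: TTT vs GCC ✗; k=4: GTTT vs GCCT ✗; k=5: CGTTT vs GCCTG ✗; k=6: GCGTTT vs GCCTGT ✗.
No overlap length from 1 to 6 is perfect, so the longest perfect 3' overlap is 0.

Longest perfect overlap: 0 complementary base pairs; below the dimer-risk threshold (threshold 3).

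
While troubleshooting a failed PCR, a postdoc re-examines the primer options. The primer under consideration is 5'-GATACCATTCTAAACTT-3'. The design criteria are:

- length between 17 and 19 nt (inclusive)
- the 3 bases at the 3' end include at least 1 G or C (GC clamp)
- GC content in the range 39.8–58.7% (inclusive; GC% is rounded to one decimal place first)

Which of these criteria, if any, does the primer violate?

Base counts: A=6, T=6, G=1, C=4 (length 17).
length: length 17 ✓
GC clamp: 3' end CTT has 1 G/C ✓
GC content: GC 5/17 = 29.4%, outside 39.8–58.7% ✗

Fails: GC content.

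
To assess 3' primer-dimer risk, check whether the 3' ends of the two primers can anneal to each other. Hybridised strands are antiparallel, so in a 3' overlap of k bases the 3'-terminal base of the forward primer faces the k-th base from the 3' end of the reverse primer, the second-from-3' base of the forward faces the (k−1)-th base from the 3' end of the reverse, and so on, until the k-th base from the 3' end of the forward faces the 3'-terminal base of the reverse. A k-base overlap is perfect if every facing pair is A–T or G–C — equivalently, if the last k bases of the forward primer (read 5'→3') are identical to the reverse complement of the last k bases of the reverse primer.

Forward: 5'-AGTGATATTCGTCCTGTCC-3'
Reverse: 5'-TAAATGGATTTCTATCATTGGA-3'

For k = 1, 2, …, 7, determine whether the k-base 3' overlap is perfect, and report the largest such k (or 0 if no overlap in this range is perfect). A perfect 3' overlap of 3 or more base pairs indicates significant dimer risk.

Longest perfect overlap: 3 complementary base pairs; significant dimer risk (threshold 3).

Last 7 bases (5'→3') — forward …CCTGTCC, reverse …CATTGGA.
Reverse complement of the reverse primer's last 7 bases: TCCAATG; its first k bases are the reverse complement of the reverse primer's last k bases, so a perfect k-base overlap needs the forward primer's last k bases to equal them.
Comparing (forward last k vs required): k=1: C vs T ✗; k=2: CC vs TC ✗; k=3: TCC vs TCC ✓; k=4: GTCC vs TCCA ✗; k=5: TGTCC vs TCCAA ✗; k=6: CTGTCC vs TCCAAT ✗; k=7: CCTGTCC vs TCCAATG ✗.
Only k = 3 is perfect, so the longest perfect 3' overlap is 3.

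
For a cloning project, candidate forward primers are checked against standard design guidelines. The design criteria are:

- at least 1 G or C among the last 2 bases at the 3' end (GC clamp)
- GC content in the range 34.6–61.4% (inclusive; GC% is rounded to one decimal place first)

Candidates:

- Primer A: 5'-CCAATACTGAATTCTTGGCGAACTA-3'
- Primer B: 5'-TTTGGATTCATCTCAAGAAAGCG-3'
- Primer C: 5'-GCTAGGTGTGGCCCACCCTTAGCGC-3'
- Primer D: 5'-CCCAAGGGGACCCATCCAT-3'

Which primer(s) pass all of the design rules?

Primer A (25 nt, A=8 T=7 G=4 C=6): 3' end TA has 0 G/C, need ≥1 ✗; GC 10/25 = 40.0% ✓ — fails.
Primer B (23 nt, A=7 T=7 G=5 C=4): 3' end CG has 2 G/C ✓; GC 9/23 = 39.1% ✓ — passes.
Primer C (25 nt, A=3 T=5 G=8 C=9): 3' end GC has 2 G/C ✓; GC 17/25 = 68.0%, outside 34.6–61.4% ✗ — fails.
Primer D (19 nt, A=5 T=2 G=4 C=8): 3' end AT has 0 G/C, need ≥1 ✗; GC 12/19 = 63.2%, outside 34.6–61.4% ✗ — fails.

Primer B only.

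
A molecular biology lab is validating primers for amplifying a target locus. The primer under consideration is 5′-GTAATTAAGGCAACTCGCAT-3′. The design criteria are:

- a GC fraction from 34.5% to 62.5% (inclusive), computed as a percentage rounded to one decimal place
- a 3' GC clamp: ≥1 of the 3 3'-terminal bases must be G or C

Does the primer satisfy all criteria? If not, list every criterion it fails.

Base counts: A=7, T=5, G=4, C=4 (length 20).
GC content: GC 8/20 = 40.0% ✓
GC clamp: 3' end CAT has 1 G/C ✓

Meets all criteria.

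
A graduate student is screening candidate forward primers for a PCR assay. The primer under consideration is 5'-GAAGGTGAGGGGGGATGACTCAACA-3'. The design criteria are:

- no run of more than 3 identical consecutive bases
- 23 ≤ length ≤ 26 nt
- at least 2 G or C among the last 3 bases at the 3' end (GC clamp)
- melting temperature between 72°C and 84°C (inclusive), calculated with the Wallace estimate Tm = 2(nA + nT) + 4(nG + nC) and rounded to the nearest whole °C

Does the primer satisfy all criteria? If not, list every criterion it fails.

Fails: homopolymer run, GC clamp.

Base counts: A=8, T=3, G=11, C=3 (length 25).
homopolymer run: longest run = 6, exceeds 3 ✗
length: length 25 ✓
GC clamp: 3' end ACA has 1 G/C, need ≥2 ✗
Tm: Tm = 2·11 + 4·14 = 78°C ✓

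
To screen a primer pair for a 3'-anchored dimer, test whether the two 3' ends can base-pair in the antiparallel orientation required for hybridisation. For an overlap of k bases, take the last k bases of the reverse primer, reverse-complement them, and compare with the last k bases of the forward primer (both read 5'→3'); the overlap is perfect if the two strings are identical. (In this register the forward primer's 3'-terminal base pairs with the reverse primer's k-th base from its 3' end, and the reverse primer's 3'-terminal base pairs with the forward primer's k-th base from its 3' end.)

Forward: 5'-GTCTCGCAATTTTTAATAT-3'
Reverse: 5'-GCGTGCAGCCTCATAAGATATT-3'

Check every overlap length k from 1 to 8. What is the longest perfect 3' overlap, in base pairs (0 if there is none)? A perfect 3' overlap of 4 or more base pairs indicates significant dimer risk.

Last 8 bases (5'→3') — forward …TTTAATAT, reverse …AAGATATT.
Reverse complement of the reverse primer's last 8 bases: AATATCTT; its first k bases are the reverse complement of the reverse primer's last k bases, so a perfect k-base overlap needs the forward primer's last k bases to equal them.
Comparing (forward last k vs required): k=1: T vs A ✗; k=2: AT vs AA ✗; k=3: TAT vs AAT ✗; k=4: ATAT vs AATA ✗; k=5: AATAT vs AATAT ✓; k=6: TAATAT vs AATATC ✗; k=7: TTAATAT vs AATATCT ✗; k=8: TTTAATAT vs AATATCTT ✗.
Only k = 5 is perfect, so the longest perfect 3' overlap is 5.

Longest perfect overlap: 5 complementary base pairs; significant dimer risk (threshold 4).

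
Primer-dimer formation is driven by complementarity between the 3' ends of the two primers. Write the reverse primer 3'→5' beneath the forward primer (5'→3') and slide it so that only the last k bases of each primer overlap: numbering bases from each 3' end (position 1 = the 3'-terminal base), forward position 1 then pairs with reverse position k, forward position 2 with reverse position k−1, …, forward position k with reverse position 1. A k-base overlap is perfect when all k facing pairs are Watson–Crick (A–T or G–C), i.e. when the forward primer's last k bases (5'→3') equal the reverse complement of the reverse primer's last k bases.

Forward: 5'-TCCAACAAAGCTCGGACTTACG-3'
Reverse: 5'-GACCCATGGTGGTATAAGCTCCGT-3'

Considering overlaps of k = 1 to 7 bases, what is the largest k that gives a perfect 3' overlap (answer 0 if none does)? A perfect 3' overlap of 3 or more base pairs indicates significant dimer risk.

Last 7 bases (5'→3') — forward …ACTTACG, reverse …GCTCCGT.
Reverse complement of the reverse primer's last 7 bases: ACGGAGC; its first k bases are the reverse complement of the reverse primer's last k bases, so a perfect k-base overlap needs the forward primer's last k bases to equal them.
Comparing (forward last k vs required): k=1: G vs A ✗; k=2: CG vs AC ✗; k=3: ACG vs ACG ✓; k=4: TACG vs ACGG ✗; k=5: TTACG vs ACGGA ✗; k=6: CTTACG vs ACGGAG ✗; k=7: ACTTACG vs ACGGAGC ✗.
Only k = 3 is perfect, so the longest perfect 3' overlap is 3.

Longest perfect overlap: 3 complementary base pairs; significant dimer risk (threshold 3).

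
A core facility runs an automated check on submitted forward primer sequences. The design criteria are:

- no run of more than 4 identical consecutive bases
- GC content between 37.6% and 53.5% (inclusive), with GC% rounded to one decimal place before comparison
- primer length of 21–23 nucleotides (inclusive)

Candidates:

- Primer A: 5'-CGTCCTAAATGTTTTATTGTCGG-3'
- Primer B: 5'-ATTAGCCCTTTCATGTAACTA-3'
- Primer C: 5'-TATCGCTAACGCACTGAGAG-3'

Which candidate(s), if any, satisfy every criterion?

Primer A (23 nt, A=4 T=10 G=5 C=4): longest run = 4 ✓; GC 9/23 = 39.1% ✓; length 23 ✓ — passes.
Primer B (21 nt, A=6 T=8 G=2 C=5): longest run = 3 ✓; GC 7/21 = 33.3%, outside 37.6–53.5% ✗; length 21 ✓ — fails.
Primer C (20 nt, A=6 T=4 G=5 C=5): longest run = 2 ✓; GC 10/20 = 50.0% ✓; length 20, outside 21–23 ✗ — fails.

Primer A only.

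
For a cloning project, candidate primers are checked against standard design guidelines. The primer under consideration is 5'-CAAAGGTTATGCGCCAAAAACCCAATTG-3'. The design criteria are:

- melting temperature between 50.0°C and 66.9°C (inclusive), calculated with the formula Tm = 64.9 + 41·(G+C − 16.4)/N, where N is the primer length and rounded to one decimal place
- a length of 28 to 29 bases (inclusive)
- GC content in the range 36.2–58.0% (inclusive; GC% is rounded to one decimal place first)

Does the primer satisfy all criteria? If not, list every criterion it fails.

Base counts: A=11, T=5, G=5, C=7 (length 28).
Tm: Tm = 64.9 + 41·(12 − 16.4)/28 = 58.5°C ✓
length: length 28 ✓
GC content: GC 12/28 = 42.9% ✓

Meets all criteria.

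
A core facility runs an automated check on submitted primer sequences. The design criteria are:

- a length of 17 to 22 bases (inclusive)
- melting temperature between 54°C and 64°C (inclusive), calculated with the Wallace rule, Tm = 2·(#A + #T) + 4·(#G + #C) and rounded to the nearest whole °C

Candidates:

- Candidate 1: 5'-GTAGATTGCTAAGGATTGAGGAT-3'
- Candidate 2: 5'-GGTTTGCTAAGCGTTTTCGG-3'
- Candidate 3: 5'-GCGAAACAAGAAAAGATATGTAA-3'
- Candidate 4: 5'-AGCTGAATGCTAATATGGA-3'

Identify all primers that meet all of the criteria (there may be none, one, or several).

Candidate 2 only.

Candidate 1 (23 nt, A=7 T=7 G=8 C=1): length 23, outside 17–22 ✗; Tm = 2·14 + 4·9 = 64°C ✓ — fails.
Candidate 2 (20 nt, A=2 T=8 G=7 C=3): length 20 ✓; Tm = 2·10 + 4·10 = 60°C ✓ — passes.
Candidate 3 (23 nt, A=13 T=3 G=5 C=2): length 23, outside 17–22 ✗; Tm = 2·16 + 4·7 = 60°C ✓ — fails.
Candidate 4 (19 nt, A=7 T=5 G=5 C=2): length 19 ✓; Tm = 2·12 + 4·7 = 52°C, outside 54–64°C ✗ — fails.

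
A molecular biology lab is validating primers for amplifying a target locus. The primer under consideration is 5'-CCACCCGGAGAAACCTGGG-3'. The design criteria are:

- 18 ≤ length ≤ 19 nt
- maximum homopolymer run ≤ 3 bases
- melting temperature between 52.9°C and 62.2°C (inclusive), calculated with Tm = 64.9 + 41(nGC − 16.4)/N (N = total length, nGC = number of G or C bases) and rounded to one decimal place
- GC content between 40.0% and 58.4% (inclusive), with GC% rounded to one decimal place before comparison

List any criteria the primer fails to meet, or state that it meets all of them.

Base counts: A=5, T=1, G=6, C=7 (length 19).
length: length 19 ✓
homopolymer run: longest run = 3 ✓
Tm: Tm = 64.9 + 41·(13 − 16.4)/19 = 57.6°C ✓
GC content: GC 13/19 = 68.4%, outside 40.0–58.4% ✗

Fails: GC content.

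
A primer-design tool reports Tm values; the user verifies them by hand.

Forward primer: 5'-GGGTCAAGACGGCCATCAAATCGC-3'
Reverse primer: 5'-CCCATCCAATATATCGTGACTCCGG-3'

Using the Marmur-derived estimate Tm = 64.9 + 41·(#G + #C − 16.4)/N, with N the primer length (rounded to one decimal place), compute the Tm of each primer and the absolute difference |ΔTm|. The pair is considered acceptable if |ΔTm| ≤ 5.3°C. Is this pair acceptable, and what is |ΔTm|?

Forward: G+C = 14, N = 24 → Tm = 64.9 + 41·(14 − 16.4)/24 = 60.8°C.
Reverse: G+C = 13, N = 25 → Tm = 64.9 + 41·(13 − 16.4)/25 = 59.3°C.
|ΔTm| = |60.8 − 59.3| = 1.5°C, ≤ 5.3°C.

|ΔTm| = 1.5°C; the pair is acceptable.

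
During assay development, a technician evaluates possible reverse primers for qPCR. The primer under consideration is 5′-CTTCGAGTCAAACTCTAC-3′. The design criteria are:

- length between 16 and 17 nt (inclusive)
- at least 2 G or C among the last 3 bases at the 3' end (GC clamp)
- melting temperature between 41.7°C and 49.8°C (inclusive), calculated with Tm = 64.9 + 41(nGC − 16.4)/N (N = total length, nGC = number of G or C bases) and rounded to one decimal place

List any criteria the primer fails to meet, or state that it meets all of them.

Base counts: A=5, T=5, G=2, C=6 (length 18).
length: length 18, outside 16–17 ✗
GC clamp: 3' end TAC has 1 G/C, need ≥2 ✗
Tm: Tm = 64.9 + 41·(8 − 16.4)/18 = 45.8°C ✓

Fails: length, GC clamp.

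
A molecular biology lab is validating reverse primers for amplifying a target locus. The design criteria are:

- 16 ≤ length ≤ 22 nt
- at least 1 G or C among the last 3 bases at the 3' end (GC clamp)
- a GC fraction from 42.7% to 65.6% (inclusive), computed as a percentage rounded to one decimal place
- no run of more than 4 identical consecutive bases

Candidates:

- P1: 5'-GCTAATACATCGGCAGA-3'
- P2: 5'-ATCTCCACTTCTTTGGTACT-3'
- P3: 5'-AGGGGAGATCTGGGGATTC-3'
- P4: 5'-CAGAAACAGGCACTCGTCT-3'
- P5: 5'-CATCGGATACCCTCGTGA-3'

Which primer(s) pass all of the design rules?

P1 (17 nt, A=6 T=3 G=4 C=4): length 17 ✓; 3' end AGA has 1 G/C ✓; GC 8/17 = 47.1% ✓; longest run = 2 ✓ — passes.
P2 (20 nt, A=3 T=9 G=2 C=6): length 20 ✓; 3' end ACT has 1 G/C ✓; GC 8/20 = 40.0%, outside 42.7–65.6% ✗; longest run = 3 ✓ — fails.
P3 (19 nt, A=4 T=4 G=9 C=2): length 19 ✓; 3' end TTC has 1 G/C ✓; GC 11/19 = 57.9% ✓; longest run = 4 ✓ — passes.
P4 (19 nt, A=6 T=3 G=4 C=6): length 19 ✓; 3' end TCT has 1 G/C ✓; GC 10/19 = 52.6% ✓; longest run = 3 ✓ — passes.
P5 (18 nt, A=4 T=4 G=4 C=6): length 18 ✓; 3' end TGA has 1 G/C ✓; GC 10/18 = 55.6% ✓; longest run = 3 ✓ — passes.

P1, P3, P4 and P5.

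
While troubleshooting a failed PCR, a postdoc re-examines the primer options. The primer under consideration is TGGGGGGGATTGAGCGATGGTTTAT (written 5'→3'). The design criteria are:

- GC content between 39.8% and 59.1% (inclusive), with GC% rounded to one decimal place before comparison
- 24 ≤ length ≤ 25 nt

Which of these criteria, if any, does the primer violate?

Base counts: A=4, T=8, G=12, C=1 (length 25).
GC content: GC 13/25 = 52.0% ✓
length: length 25 ✓

Meets all criteria.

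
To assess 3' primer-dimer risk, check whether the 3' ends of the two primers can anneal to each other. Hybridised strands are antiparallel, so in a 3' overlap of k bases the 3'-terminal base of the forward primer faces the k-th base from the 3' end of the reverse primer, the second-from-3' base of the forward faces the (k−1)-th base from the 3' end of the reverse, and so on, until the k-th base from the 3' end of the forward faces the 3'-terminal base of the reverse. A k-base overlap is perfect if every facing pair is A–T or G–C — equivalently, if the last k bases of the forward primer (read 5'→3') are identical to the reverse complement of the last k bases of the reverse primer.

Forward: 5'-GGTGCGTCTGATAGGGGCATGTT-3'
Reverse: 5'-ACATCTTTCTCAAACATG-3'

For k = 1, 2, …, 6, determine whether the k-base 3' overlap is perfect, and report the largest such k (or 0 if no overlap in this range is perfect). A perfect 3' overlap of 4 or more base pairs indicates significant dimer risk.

Longest perfect overlap: 6 complementary base pairs; significant dimer risk (threshold 4).

Last 6 bases (5'→3') — forward …CATGTT, reverse …AACATG.
Reverse complement of the reverse primer's last 6 bases: CATGTT; its first k bases are the reverse complement of the reverse primer's last k bases, so a perfect k-base overlap needs the forward primer's last k bases to equal them.
Comparing (forward last k vs required): k=1: T vs C ✗; k=2: TT vs CA ✗; k=3: GTT vs CAT ✗; k=4: TGTT vs CATG ✗; k=5: ATGTT vs CATGT ✗; k=6: CATGTT vs CATGTT ✓.
Only k = 6 is perfect, so the longest perfect 3' overlap is 6.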